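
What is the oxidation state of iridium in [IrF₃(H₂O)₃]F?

1 fluoride outside the brackets (-1 each) → the complex ion is 1+.
Ligand charges: 3×H2O neutral; 3×F = -3; sum -3.
Ir + (-3) = 1+ ⇒ Ir is +4.

+4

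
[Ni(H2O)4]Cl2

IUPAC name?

tetraaquanickel(II) chloride

The 2 chloride counter-ions carry a total charge of -2, so each complex ion is 2+.
Ligand charges: 4×aqua (neutral); total 0. So Ni + (0) = 2+, giving Ni = +2.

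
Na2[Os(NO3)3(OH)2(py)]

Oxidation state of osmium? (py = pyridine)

+3

2 sodium outside the brackets (+1 each) → the complex ion is 2−.
Ligand charges: 1×py neutral; 2×OH = -2; 3×NO3 = -3; sum -5.
Os + (-5) = 2− ⇒ Os is +3.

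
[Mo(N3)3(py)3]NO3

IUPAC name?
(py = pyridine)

triazidotris(pyridine)molybdenum(IV) nitrate

The 1 nitrate counter-ion carries a total charge of -1, so each complex ion is 1+.
Ligand charges: 3×pyridine (neutral), 3×azido (-1 each); total -3. So Mo + (-3) = 1+, giving Mo = +4.
Ligands are named alphabetically: azido before pyridine.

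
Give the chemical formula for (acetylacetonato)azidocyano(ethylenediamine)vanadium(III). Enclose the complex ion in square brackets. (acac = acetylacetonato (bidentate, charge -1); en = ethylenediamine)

[V(acac)(CN)(en)(N3)]

Ligands: 1 cyano (CN, -1), 1 acetylacetonato (acac, -1), 1 ethylenediamine (en, neutral), 1 azido (N3, -1). Ligand charge sum = -3.
With V in oxidation state +3, the complex ion is [V...].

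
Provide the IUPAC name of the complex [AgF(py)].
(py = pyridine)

fluoro(pyridine)silver(I)

There is no counter-ion, so the complex is neutral overall.
Ligand charges: 1×fluoro (-1 each), 1×pyridine (neutral); total -1. So Ag + (-1) = 0, giving Ag = +1.
Ligands are named alphabetically: fluoro before pyridine.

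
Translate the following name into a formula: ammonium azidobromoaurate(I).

NH4[AuBr(N3)]

Ligands: 1 bromo (Br, -1), 1 azido (N3, -1). Ligand charge sum = -2.
With Au in oxidation state +1, the complex ion is [Au...]^1−.
Charge balance with ammonium (+1) requires 1 complex ion per 1 ammonium.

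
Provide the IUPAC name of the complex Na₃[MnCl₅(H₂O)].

sodium aquapentachloromanganate(II)

The 3 sodium counter-ions carry a total charge of +3, so each complex ion is 3−.
Ligand charges: 1×aqua (neutral), 5×chloro (-1 each); total -5. So Mn + (-5) = 3−, giving Mn = +2.
The complex ion is anionic, so manganese takes the -ate form manganate(II).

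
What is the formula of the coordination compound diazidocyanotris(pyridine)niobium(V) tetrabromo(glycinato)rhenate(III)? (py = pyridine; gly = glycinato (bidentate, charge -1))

Cation [Nb…]: ligand charges -3, Nb(V) ⇒ ion charge 2+.
Anion [Re…]: ligand charges -5, Re(III) ⇒ ion charge 2−.

[Nb(CN)(N3)2(py)3][ReBr4(gly)]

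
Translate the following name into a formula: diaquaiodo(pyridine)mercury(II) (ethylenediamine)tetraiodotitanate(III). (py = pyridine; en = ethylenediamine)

[Hg(H2O)2I(py)][Ti(en)I4]

Cation [Hg…]: ligand charges -1, Hg(II) ⇒ ion charge 1+.
Anion [Ti…]: ligand charges -4, Ti(III) ⇒ ion charge 1−.
One 1+ cation balances one 1− anion.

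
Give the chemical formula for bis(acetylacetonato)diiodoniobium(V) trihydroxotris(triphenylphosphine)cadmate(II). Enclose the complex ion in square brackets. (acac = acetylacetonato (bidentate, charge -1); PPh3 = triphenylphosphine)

Cation [Nb…]: ligand charges -4, Nb(V) ⇒ ion charge 1+.
Anion [Cd…]: ligand charges -3, Cd(II) ⇒ ion charge 1−.
One 1+ cation balances one 1− anion.

[Nb(acac)2I2][Cd(OH)3(PPh3)3]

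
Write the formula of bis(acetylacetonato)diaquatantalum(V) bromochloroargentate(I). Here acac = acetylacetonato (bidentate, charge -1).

[Ta(acac)2(H2O)2][AgBrCl]3

Cation [Ta…]: ligand charges -2, Ta(V) ⇒ ion charge 3+.
Anion [Ag…]: ligand charges -2, Ag(I) ⇒ ion charge 1−.
One 3+ cation requires 3 of the 1− anion.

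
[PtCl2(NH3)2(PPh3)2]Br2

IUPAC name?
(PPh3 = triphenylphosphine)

The 2 bromide counter-ions carry a total charge of -2, so each complex ion is 2+.
Ligand charges: 2×triphenylphosphine (neutral), 2×chloro (-1 each), 2×ammine (neutral); total -2. So Pt + (-2) = 2+, giving Pt = +4.
Ligands are named alphabetically: ammine before chloro before triphenylphosphine.

diamminedichlorobis(triphenylphosphine)platinum(IV) bromide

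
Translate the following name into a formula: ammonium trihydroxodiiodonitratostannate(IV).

Ligands: 1 nitrato (NO3, -1), 2 iodo (I, -1), 3 hydroxo (OH, -1). Ligand charge sum = -6.
Charge balance with ammonium (+1) requires 1 complex ion per 2 ammonium.

(NH4)2[SnI2(NO3)(OH)3]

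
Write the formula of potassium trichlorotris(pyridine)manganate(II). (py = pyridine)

K[MnCl3(py)3]

Ligands: 3 chloro (Cl, -1), 3 pyridine (py, neutral). Ligand charge sum = -3.
Charge balance with potassium (+1) requires 1 complex ion per 1 potassium.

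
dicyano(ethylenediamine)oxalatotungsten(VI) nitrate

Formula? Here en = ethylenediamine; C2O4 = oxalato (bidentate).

[W(C2O4)(CN)2(en)](NO3)2

Ligands: 2 cyano (CN, -1), 1 ethylenediamine (en, neutral), 1 oxalato (C2O4, -2). Ligand charge sum = -4.
With W in oxidation state +6, the complex ion is [W...]^2+.
Charge balance with nitrate (-1) requires 1 complex ion per 2 nitrate.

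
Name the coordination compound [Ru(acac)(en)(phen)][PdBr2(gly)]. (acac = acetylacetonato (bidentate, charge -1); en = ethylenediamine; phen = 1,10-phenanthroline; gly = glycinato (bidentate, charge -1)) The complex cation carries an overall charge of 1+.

Both ions are complex: the cation is named first with the plain metal name, the anion second with the -ate form; each ion's ligands are alphabetised independently.
The complex cation is given as 1+; its ligand charges sum to -1, so Ru = +2.
A 1:1 salt means the anion carries the equal and opposite charge, 1−.
Anion: ligand charges sum to -3; for the ion to be 1−, Pd = +2.

(acetylacetonato)(ethylenediamine)(1,10-phenanthroline)ruthenium(II) dibromo(glycinato)palladate(II)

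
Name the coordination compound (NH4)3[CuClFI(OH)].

ammonium chlorofluorohydroxoiodocuprate(I)

The 3 ammonium counter-ions carry a total charge of +3, so each complex ion is 3−.
Ligand charges: 1×fluoro (-1 each), 1×iodo (-1 each), 1×hydroxo (-1 each), 1×chloro (-1 each); total -4. So Cu + (-4) = 3−, giving Cu = +1.
Ligands are named alphabetically: chloro before fluoro before hydroxo before iodo.
The complex ion is anionic, so copper takes the -ate form cuprate(I).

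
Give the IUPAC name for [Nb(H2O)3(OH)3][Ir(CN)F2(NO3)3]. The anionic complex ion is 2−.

triaquatrihydroxoniobium(V) cyanodifluorotrinitratoiridate(IV)

The complex anion is given as 2−; its ligand charges sum to -6, so Ir = +4.
A 1:1 salt means the cation carries the equal and opposite charge, 2+.
Cation: ligand charges sum to -3; for the ion to be 2+, Nb = +5.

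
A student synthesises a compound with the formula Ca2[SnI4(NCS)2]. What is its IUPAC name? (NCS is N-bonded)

The 2 calcium counter-ions carry a total charge of +4, so each complex ion is 4−.
Ligand charges: 2×isothiocyanato (-1 each), 4×iodo (-1 each); total -6. So Sn + (-6) = 4−, giving Sn = +2.
The complex ion is anionic, so tin takes the -ate form stannate(II).

calcium tetraiododiisothiocyanatostannate(II)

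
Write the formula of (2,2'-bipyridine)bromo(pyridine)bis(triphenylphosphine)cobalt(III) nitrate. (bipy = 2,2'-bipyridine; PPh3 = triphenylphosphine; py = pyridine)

[Co(bipy)Br(PPh3)2(py)](NO3)2

Ligands: 1 2,2'-bipyridine (bipy, neutral), 1 bromo (Br, -1), 2 triphenylphosphine (PPh3, neutral), 1 pyridine (py, neutral). Ligand charge sum = -1.
With Co in oxidation state +3, the complex ion is [Co...]^2+.
Charge balance with nitrate (-1) requires 1 complex ion per 2 nitrate.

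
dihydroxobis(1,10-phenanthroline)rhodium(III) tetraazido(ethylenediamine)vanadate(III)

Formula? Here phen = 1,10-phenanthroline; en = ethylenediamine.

[Rh(OH)2(phen)2][V(en)(N3)4]

Cation [Rh…]: ligand charges -2, Rh(III) ⇒ ion charge 1+.
Anion [V…]: ligand charges -4, V(III) ⇒ ion charge 1−.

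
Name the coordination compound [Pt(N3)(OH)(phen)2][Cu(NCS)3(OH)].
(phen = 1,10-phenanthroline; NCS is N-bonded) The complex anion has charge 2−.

azidohydroxobis(1,10-phenanthroline)platinum(IV) hydroxotriisothiocyanatocuprate(II)

Both ions are complex: the cation is named first with the plain metal name, the anion second with the -ate form; each ion's ligands are alphabetised independently.
The complex anion is given as 2−; its ligand charges sum to -4, so Cu = +2.
A 1:1 salt means the cation carries the equal and opposite charge, 2+.
Cation: ligand charges sum to -2; for the ion to be 2+, Pt = +4.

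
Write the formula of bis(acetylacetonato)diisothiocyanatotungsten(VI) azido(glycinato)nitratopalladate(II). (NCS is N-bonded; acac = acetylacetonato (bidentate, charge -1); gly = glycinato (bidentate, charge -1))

[W(acac)2(NCS)2][Pd(gly)(N3)(NO3)]2

Cation [W…]: ligand charges -4, W(VI) ⇒ ion charge 2+.
Anion [Pd…]: ligand charges -3, Pd(II) ⇒ ion charge 1−.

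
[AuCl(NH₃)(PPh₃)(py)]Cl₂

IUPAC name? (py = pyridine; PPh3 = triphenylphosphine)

The 2 chloride counter-ions carry a total charge of -2, so each complex ion is 2+.
Ligand charges: 1×pyridine (neutral), 1×chloro (-1 each), 1×ammine (neutral), 1×triphenylphosphine (neutral); total -1. So Au + (-1) = 2+, giving Au = +3.
Ligands are named alphabetically: ammine before chloro before pyridine before triphenylphosphine.

amminechloro(pyridine)(triphenylphosphine)gold(III) chloride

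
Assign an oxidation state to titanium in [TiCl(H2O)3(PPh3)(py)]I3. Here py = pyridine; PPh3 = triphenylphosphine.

3 iodide outside the brackets (-1 each) → the complex ion is 3+.
Ligand charges: 1×py neutral; 3×H2O neutral; 1×Cl = -1; 1×PPh3 neutral; sum -1.
Ti + (-1) = 3+ ⇒ Ti is +4.

+4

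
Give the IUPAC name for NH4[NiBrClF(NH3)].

The 1 ammonium counter-ion carries a total charge of +1, so each complex ion is 1−.
Ligand charges: 1×fluoro (-1 each), 1×chloro (-1 each), 1×ammine (neutral), 1×bromo (-1 each); total -3. So Ni + (-3) = 1−, giving Ni = +2.
Ligands are named alphabetically: ammine before bromo before chloro before fluoro.
The complex ion is anionic, so nickel takes the -ate form nickelate(II).

ammonium amminebromochlorofluoronickelate(II)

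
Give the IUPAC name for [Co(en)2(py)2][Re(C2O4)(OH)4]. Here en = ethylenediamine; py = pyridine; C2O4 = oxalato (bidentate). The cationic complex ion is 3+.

bis(ethylenediamine)bis(pyridine)cobalt(III) tetrahydroxooxalatorhenate(III)

Both ions are complex: the cation is named first with the plain metal name, the anion second with the -ate form; each ion's ligands are alphabetised independently.
The complex cation is given as 3+; its ligand charges sum to 0, so Co = +3.
A 1:1 salt means the anion carries the equal and opposite charge, 3−.
Anion: ligand charges sum to -6; for the ion to be 3−, Re = +3.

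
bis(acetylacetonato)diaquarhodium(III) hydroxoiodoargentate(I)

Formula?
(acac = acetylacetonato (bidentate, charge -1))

[Rh(acac)2(H2O)2][AgI(OH)]

Cation [Rh…]: ligand charges -2, Rh(III) ⇒ ion charge 1+.
Anion [Ag…]: ligand charges -2, Ag(I) ⇒ ion charge 1−.
One 1+ cation balances one 1− anion.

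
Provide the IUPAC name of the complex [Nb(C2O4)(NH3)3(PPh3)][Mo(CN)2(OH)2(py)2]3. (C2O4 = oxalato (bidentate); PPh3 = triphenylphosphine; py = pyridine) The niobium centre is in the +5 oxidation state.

Nb is given as +5; the cation's ligand charges sum to -2, so the complex cation is 3+.
With 3 anions per cation, each anion must be 3/3 = 1−.
Anion: ligand charges sum to -4; for the ion to be 1−, Mo = +3.

triammineoxalato(triphenylphosphine)niobium(V) dicyanodihydroxobis(pyridine)molybdate(III)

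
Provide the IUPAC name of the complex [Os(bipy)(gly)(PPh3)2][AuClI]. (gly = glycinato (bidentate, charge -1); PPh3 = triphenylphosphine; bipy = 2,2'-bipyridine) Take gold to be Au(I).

(2,2'-bipyridine)(glycinato)bis(triphenylphosphine)osmium(II) chloroiodoaurate(I)

Au is given as +1; the anion's ligand charges sum to -2, so the complex anion is 1−.
A 1:1 salt means the cation carries the equal and opposite charge, 1+.
Cation: ligand charges sum to -1; for the ion to be 1+, Os = +2.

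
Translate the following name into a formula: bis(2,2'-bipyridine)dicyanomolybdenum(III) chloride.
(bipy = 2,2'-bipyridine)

Ligands: 2 2,2'-bipyridine (bipy, neutral), 2 cyano (CN, -1). Ligand charge sum = -2.
Charge balance with chloride (-1) requires 1 complex ion per 1 chloride.

[Mo(bipy)2(CN)2]Cl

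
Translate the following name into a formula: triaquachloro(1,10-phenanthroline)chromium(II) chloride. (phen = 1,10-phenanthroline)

[CrCl(H2O)3(phen)]Cl

Ligands: 1 chloro (Cl, -1), 1 1,10-phenanthroline (phen, neutral), 3 aqua (H2O, neutral). Ligand charge sum = -1.
With Cr in oxidation state +2, the complex ion is [Cr...]^1+.
Charge balance with chloride (-1) requires 1 complex ion per 1 chloride.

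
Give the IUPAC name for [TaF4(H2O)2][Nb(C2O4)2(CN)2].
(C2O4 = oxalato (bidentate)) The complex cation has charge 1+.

diaquatetrafluorotantalum(V) dicyanodioxalatoniobate(V)

Both ions are complex: the cation is named first with the plain metal name, the anion second with the -ate form; each ion's ligands are alphabetised independently.
The complex cation is given as 1+; its ligand charges sum to -4, so Ta = +5.
A 1:1 salt means the anion carries the equal and opposite charge, 1−.
Anion: ligand charges sum to -6; for the ion to be 1−, Nb = +5.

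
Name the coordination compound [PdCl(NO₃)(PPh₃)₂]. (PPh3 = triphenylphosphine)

chloronitratobis(triphenylphosphine)palladium(II)

There is no counter-ion, so the complex is neutral overall.
Ligand charges: 2×triphenylphosphine (neutral), 1×chloro (-1 each), 1×nitrato (-1 each); total -2. So Pd + (-2) = 0, giving Pd = +2.
Ligands are named alphabetically: chloro before nitrato before triphenylphosphine.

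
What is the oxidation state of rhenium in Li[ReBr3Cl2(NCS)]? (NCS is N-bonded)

1 lithium outside the brackets (+1 each) → the complex ion is 1−.
Ligand charges: 1×NCS = -1; 3×Br = -3; 2×Cl = -2; sum -6.
Re + (-6) = 1− ⇒ Re is +5.

+5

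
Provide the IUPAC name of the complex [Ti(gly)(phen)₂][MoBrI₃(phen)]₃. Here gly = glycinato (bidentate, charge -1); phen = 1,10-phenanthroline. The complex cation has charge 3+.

The complex cation is given as 3+; its ligand charges sum to -1, so Ti = +4.
With 3 anions per cation, each anion must be 3/3 = 1−.
Anion: ligand charges sum to -4; for the ion to be 1−, Mo = +3.

(glycinato)bis(1,10-phenanthroline)titanium(IV) bromotriiodo(1,10-phenanthroline)molybdate(III)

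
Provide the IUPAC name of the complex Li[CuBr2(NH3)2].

The 1 lithium counter-ion carries a total charge of +1, so each complex ion is 1−.
Ligand charges: 2×bromo (-1 each), 2×ammine (neutral); total -2. So Cu + (-2) = 1−, giving Cu = +1.
The complex ion is anionic, so copper takes the -ate form cuprate(I).

lithium diamminedibromocuprate(I)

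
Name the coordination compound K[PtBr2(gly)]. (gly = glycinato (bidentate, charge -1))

The 1 potassium counter-ion carries a total charge of +1, so each complex ion is 1−.
Ligand charges: 1×glycinato (-1 each), 2×bromo (-1 each); total -3. So Pt + (-3) = 1−, giving Pt = +2.
Ligands are named alphabetically: bromo before glycinato.
The complex ion is anionic, so platinum takes the -ate form platinate(II).

potassium dibromo(glycinato)platinate(II)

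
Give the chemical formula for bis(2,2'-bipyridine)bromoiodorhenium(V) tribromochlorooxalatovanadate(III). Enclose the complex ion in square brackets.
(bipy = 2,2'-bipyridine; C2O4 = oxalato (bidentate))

[Re(bipy)2BrI][VBr3(C2O4)Cl]

Cation [Re…]: ligand charges -2, Re(V) ⇒ ion charge 3+.
Anion [V…]: ligand charges -6, V(III) ⇒ ion charge 3−.
One 3+ cation balances one 3− anion.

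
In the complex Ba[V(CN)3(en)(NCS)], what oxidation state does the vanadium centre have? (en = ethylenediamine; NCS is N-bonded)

1 barium outside the brackets (+2 each) → the complex ion is 2−.
Ligand charges: 1×en neutral; 1×NCS = -1; 3×CN = -3; sum -4.
V + (-4) = 2− ⇒ V is +2.

+2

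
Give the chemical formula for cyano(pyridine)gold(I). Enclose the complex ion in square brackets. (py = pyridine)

[Au(CN)(py)]

Ligands: 1 cyano (CN, -1), 1 pyridine (py, neutral). Ligand charge sum = -1.
With Au in oxidation state +1, the complex ion is [Au...].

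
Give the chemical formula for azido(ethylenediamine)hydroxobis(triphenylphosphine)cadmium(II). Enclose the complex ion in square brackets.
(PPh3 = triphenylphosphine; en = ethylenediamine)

Ligands: 2 triphenylphosphine (PPh3, neutral), 1 hydroxo (OH, -1), 1 ethylenediamine (en, neutral), 1 azido (N3, -1). Ligand charge sum = -2.
With Cd in oxidation state +2, the complex ion is [Cd...].

[Cd(en)(N3)(OH)(PPh3)2]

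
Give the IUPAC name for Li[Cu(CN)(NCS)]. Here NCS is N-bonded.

lithium cyanoisothiocyanatocuprate(I)

The 1 lithium counter-ion carries a total charge of +1, so each complex ion is 1−.
Ligand charges: 1×cyano (-1 each), 1×isothiocyanato (-1 each); total -2. So Cu + (-2) = 1−, giving Cu = +1.
Ligands are named alphabetically: cyano before isothiocyanato.
The complex ion is anionic, so copper takes the -ate form cuprate(I).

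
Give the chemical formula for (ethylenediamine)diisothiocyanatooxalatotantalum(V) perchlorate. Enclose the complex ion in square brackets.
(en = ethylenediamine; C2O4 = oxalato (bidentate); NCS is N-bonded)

[Ta(C2O4)(en)(NCS)2]ClO4

Ligands: 1 ethylenediamine (en, neutral), 1 oxalato (C2O4, -2), 2 isothiocyanato (NCS, -1). Ligand charge sum = -4.
With Ta in oxidation state +5, the complex ion is [Ta...]^1+.
Charge balance with perchlorate (-1) requires 1 complex ion per 1 perchlorate.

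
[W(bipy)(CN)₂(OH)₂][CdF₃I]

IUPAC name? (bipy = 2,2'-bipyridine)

Both ions are complex: the cation is named first with the plain metal name, the anion second with the -ate form; each ion's ligands are alphabetised independently.
Cadmium is always +2 in its complexes; the anion's ligand charges sum to -4, so the complex anion is 2−.
A 1:1 salt means the cation carries the equal and opposite charge, 2+.
Cation: ligand charges sum to -4; for the ion to be 2+, W = +6.

(2,2'-bipyridine)dicyanodihydroxotungsten(VI) trifluoroiodocadmate(II)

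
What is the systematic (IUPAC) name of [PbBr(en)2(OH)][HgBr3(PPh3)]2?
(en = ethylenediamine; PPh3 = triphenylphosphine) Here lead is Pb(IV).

bromobis(ethylenediamine)hydroxolead(IV) tribromo(triphenylphosphine)mercurate(II)

Pb is given as +4; the cation's ligand charges sum to -2, so the complex cation is 2+.
With 2 anions per cation, each anion must be 2/2 = 1−.
Anion: ligand charges sum to -3; for the ion to be 1−, Hg = +2.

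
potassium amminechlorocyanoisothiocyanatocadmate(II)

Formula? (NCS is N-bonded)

K[CdCl(CN)(NCS)(NH3)]

Ligands: 1 chloro (Cl, -1), 1 ammine (NH3, neutral), 1 isothiocyanato (NCS, -1), 1 cyano (CN, -1). Ligand charge sum = -3.
With Cd in oxidation state +2, the complex ion is [Cd...]^1−.
Charge balance with potassium (+1) requires 1 complex ion per 1 potassium.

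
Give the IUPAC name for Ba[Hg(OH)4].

barium tetrahydroxomercurate(II)

The 1 barium counter-ion carries a total charge of +2, so each complex ion is 2−.
Ligand charges: 4×hydroxo (-1 each); total -4. So Hg + (-4) = 2−, giving Hg = +2.
The complex ion is anionic, so mercury takes the -ate form mercurate(II).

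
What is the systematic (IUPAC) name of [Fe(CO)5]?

pentacarbonyliron(0)

There is no counter-ion, so the complex is neutral overall.
Ligand charges: 5×carbonyl (neutral); total 0. So Fe + (0) = 0, giving Fe = 0.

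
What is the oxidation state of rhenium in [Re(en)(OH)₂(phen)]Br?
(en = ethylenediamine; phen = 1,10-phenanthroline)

1 bromide outside the brackets (-1 each) → the complex ion is 1+.
Ligand charges: 2×OH = -2; 1×en neutral; 1×phen neutral; sum -2.
Re + (-2) = 1+ ⇒ Re is +3.

+3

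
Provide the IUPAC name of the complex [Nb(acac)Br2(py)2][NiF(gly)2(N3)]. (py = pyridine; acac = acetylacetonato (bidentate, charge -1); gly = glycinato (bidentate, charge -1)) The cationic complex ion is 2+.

(acetylacetonato)dibromobis(pyridine)niobium(V) azidofluorobis(glycinato)nickelate(II)

The complex cation is given as 2+; its ligand charges sum to -3, so Nb = +5.
A 1:1 salt means the anion carries the equal and opposite charge, 2−.
Anion: ligand charges sum to -4; for the ion to be 2−, Ni = +2.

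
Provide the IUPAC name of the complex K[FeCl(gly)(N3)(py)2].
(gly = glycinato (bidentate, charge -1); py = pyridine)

potassium azidochloro(glycinato)bis(pyridine)ferrate(II)

The 1 potassium counter-ion carries a total charge of +1, so each complex ion is 1−.
Ligand charges: 1×chloro (-1 each), 1×glycinato (-1 each), 2×pyridine (neutral), 1×azido (-1 each); total -3. So Fe + (-3) = 1−, giving Fe = +2.
Ligands are named alphabetically: azido before chloro before glycinato before pyridine.
The complex ion is anionic, so iron takes the -ate form ferrate(II).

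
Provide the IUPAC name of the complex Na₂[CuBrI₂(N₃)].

sodium azidobromodiiodocuprate(II)

The 2 sodium counter-ions carry a total charge of +2, so each complex ion is 2−.
Ligand charges: 2×iodo (-1 each), 1×bromo (-1 each), 1×azido (-1 each); total -4. So Cu + (-4) = 2−, giving Cu = +2.
The complex ion is anionic, so copper takes the -ate form cuprate(II).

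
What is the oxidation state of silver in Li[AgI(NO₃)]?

+1

1 lithium outside the brackets (+1 each) → the complex ion is 1−.
Ligand charges: 1×NO3 = -1; 1×I = -1; sum -2.
Ag + (-2) = 1− ⇒ Ag is +1.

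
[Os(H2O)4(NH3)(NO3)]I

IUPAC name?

amminetetraaquanitratoosmium(II) iodide

The 1 iodide counter-ion carries a total charge of -1, so each complex ion is 1+.
Ligand charges: 1×ammine (neutral), 4×aqua (neutral), 1×nitrato (-1 each); total -1. So Os + (-1) = 1+, giving Os = +2.
Ligands are named alphabetically: ammine before aqua before nitrato.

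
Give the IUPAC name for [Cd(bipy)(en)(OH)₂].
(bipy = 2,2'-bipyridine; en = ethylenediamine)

There is no counter-ion, so the complex is neutral overall.
Ligand charges: 2×hydroxo (-1 each), 1×2,2'-bipyridine (neutral), 1×ethylenediamine (neutral); total -2. So Cd + (-2) = 0, giving Cd = +2.
Ligands are named alphabetically: bipyridine before ethylenediamine before hydroxo.

(2,2'-bipyridine)(ethylenediamine)dihydroxocadmium(II)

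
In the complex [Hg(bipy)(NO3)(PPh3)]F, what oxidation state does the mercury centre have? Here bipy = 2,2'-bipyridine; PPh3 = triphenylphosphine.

+2

1 fluoride outside the brackets (-1 each) → the complex ion is 1+.
Ligand charges: 1×bipy neutral; 1×PPh3 neutral; 1×NO3 = -1; sum -1.
Hg + (-1) = 1+ ⇒ Hg is +2.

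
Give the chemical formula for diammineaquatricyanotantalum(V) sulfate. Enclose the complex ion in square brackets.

Ligands: 1 aqua (H2O, neutral), 2 ammine (NH3, neutral), 3 cyano (CN, -1). Ligand charge sum = -3.
Charge balance with sulfate (-2) requires 1 complex ion per 1 sulfate.

[Ta(CN)3(H2O)(NH3)2]SO4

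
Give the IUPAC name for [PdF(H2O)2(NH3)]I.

amminediaquafluoropalladium(II) iodide

The 1 iodide counter-ion carries a total charge of -1, so each complex ion is 1+.
Ligand charges: 2×aqua (neutral), 1×ammine (neutral), 1×fluoro (-1 each); total -1. So Pd + (-1) = 1+, giving Pd = +2.
Ligands are named alphabetically: ammine before aqua before fluoro.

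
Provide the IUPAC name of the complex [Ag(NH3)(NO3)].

There is no counter-ion, so the complex is neutral overall.
Ligand charges: 1×ammine (neutral), 1×nitrato (-1 each); total -1. So Ag + (-1) = 0, giving Ag = +1.
Ligands are named alphabetically: ammine before nitrato.

amminenitratosilver(I)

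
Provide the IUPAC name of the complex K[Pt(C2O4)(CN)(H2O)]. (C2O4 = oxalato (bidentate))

potassium aquacyanooxalatoplatinate(II)

The 1 potassium counter-ion carries a total charge of +1, so each complex ion is 1−.
Ligand charges: 1×aqua (neutral), 1×oxalato (-2 each), 1×cyano (-1 each); total -3. So Pt + (-3) = 1−, giving Pt = +2.
The complex ion is anionic, so platinum takes the -ate form platinate(II).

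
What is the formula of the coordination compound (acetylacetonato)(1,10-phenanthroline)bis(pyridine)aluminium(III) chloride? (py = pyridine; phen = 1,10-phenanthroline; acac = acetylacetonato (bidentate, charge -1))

Ligands: 2 pyridine (py, neutral), 1 1,10-phenanthroline (phen, neutral), 1 acetylacetonato (acac, -1). Ligand charge sum = -1.
With Al in oxidation state +3, the complex ion is [Al...]^2+.
Charge balance with chloride (-1) requires 1 complex ion per 2 chloride.

[Al(acac)(phen)(py)2]Cl2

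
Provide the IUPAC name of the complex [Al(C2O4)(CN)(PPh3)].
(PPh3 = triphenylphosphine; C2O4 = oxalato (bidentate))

There is no counter-ion, so the complex is neutral overall.
Ligand charges: 1×triphenylphosphine (neutral), 1×cyano (-1 each), 1×oxalato (-2 each); total -3. So Al + (-3) = 0, giving Al = +3.
Ligands are named alphabetically: cyano before oxalato before triphenylphosphine.

cyanooxalato(triphenylphosphine)aluminium(III)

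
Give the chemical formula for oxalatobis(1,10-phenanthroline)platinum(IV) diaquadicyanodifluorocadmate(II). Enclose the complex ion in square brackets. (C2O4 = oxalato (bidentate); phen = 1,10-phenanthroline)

Cation [Pt…]: ligand charges -2, Pt(IV) ⇒ ion charge 2+.
Anion [Cd…]: ligand charges -4, Cd(II) ⇒ ion charge 2−.
One 2+ cation balances one 2− anion.

[Pt(C2O4)(phen)2][Cd(CN)2F2(H2O)2]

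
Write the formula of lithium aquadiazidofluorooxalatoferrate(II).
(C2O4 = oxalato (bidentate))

Ligands: 1 aqua (H2O, neutral), 2 azido (N3, -1), 1 fluoro (F, -1), 1 oxalato (C2O4, -2). Ligand charge sum = -5.
With Fe in oxidation state +2, the complex ion is [Fe...]^3−.
Charge balance with lithium (+1) requires 1 complex ion per 3 lithium.

Li3[Fe(C2O4)F(H2O)(N3)2]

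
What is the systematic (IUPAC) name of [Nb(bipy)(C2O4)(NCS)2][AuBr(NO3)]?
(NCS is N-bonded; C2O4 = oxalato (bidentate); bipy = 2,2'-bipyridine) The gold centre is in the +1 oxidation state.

Both ions are complex: the cation is named first with the plain metal name, the anion second with the -ate form; each ion's ligands are alphabetised independently.
Au is given as +1; the anion's ligand charges sum to -2, so the complex anion is 1−.
A 1:1 salt means the cation carries the equal and opposite charge, 1+.
Cation: ligand charges sum to -4; for the ion to be 1+, Nb = +5.

(2,2'-bipyridine)diisothiocyanatooxalatoniobium(V) bromonitratoaurate(I)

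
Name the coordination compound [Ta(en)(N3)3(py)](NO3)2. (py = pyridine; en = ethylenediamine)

The 2 nitrate counter-ions carry a total charge of -2, so each complex ion is 2+.
Ligand charges: 1×pyridine (neutral), 1×ethylenediamine (neutral), 3×azido (-1 each); total -3. So Ta + (-3) = 2+, giving Ta = +5.
Ligands are named alphabetically: azido before ethylenediamine before pyridine.

triazido(ethylenediamine)(pyridine)tantalum(V) nitrate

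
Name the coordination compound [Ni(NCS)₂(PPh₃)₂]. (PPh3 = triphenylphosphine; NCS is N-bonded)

diisothiocyanatobis(triphenylphosphine)nickel(II)

There is no counter-ion, so the complex is neutral overall.
Ligand charges: 2×triphenylphosphine (neutral), 2×isothiocyanato (-1 each); total -2. So Ni + (-2) = 0, giving Ni = +2.
Ligands are named alphabetically: isothiocyanato before triphenylphosphine.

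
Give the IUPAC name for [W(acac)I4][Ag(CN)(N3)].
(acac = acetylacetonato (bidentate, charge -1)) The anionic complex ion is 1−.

(acetylacetonato)tetraiodotungsten(VI) azidocyanoargentate(I)

Both ions are complex: the cation is named first with the plain metal name, the anion second with the -ate form; each ion's ligands are alphabetised independently.
The complex anion is given as 1−; its ligand charges sum to -2, so Ag = +1.
A 1:1 salt means the cation carries the equal and opposite charge, 1+.
Cation: ligand charges sum to -5; for the ion to be 1+, W = +6.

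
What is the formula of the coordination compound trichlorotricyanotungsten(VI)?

Ligands: 3 chloro (Cl, -1), 3 cyano (CN, -1). Ligand charge sum = -6.
With W in oxidation state +6, the complex ion is [W...].

[WCl3(CN)3]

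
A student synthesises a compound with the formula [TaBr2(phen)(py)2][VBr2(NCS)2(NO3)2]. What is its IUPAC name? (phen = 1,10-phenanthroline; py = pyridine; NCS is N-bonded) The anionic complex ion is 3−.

Both ions are complex: the cation is named first with the plain metal name, the anion second with the -ate form; each ion's ligands are alphabetised independently.
The complex anion is given as 3−; its ligand charges sum to -6, so V = +3.
A 1:1 salt means the cation carries the equal and opposite charge, 3+.
Cation: ligand charges sum to -2; for the ion to be 3+, Ta = +5.

dibromo(1,10-phenanthroline)bis(pyridine)tantalum(V) dibromodiisothiocyanatodinitratovanadate(III)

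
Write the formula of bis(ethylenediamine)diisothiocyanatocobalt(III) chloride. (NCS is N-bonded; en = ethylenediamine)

[Co(en)2(NCS)2]Cl

Ligands: 2 isothiocyanato (NCS, -1), 2 ethylenediamine (en, neutral). Ligand charge sum = -2.
Charge balance with chloride (-1) requires 1 complex ion per 1 chloride.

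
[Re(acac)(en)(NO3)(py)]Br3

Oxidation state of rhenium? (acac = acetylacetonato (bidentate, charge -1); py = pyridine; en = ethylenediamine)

3 bromide outside the brackets (-1 each) → the complex ion is 3+.
Ligand charges: 1×acac = -1; 1×py neutral; 1×en neutral; 1×NO3 = -1; sum -2.
Re + (-2) = 3+ ⇒ Re is +5.

+5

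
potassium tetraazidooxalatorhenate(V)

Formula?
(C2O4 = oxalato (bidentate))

Ligands: 1 oxalato (C2O4, -2), 4 azido (N3, -1). Ligand charge sum = -6.
With Re in oxidation state +5, the complex ion is [Re...]^1−.
Charge balance with potassium (+1) requires 1 complex ion per 1 potassium.

K[Re(C2O4)(N3)4]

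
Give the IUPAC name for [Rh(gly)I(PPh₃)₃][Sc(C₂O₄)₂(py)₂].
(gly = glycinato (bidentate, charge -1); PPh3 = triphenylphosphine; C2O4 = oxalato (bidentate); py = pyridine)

(glycinato)iodotris(triphenylphosphine)rhodium(III) dioxalatobis(pyridine)scandate(III)

Scandium is always +3 in its complexes; the anion's ligand charges sum to -4, so the complex anion is 1−.
A 1:1 salt means the cation carries the equal and opposite charge, 1+.
Cation: ligand charges sum to -2; for the ion to be 1+, Rh = +3.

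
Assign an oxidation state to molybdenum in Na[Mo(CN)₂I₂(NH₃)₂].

1 sodium outside the brackets (+1 each) → the complex ion is 1−.
Ligand charges: 2×NH3 neutral; 2×I = -2; 2×CN = -2; sum -4.
Mo + (-4) = 1− ⇒ Mo is +3.

+3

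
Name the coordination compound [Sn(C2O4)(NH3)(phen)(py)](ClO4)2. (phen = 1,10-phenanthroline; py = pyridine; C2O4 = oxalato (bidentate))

ammineoxalato(1,10-phenanthroline)(pyridine)tin(IV) perchlorate

The 2 perchlorate counter-ions carry a total charge of -2, so each complex ion is 2+.
Ligand charges: 1×1,10-phenanthroline (neutral), 1×pyridine (neutral), 1×ammine (neutral), 1×oxalato (-2 each); total -2. So Sn + (-2) = 2+, giving Sn = +4.
Ligands are named alphabetically: ammine before oxalato before phenanthroline before pyridine.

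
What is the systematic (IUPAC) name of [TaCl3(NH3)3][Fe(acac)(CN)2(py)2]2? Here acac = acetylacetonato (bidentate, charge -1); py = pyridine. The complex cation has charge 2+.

Both ions are complex: the cation is named first with the plain metal name, the anion second with the -ate form; each ion's ligands are alphabetised independently.
The complex cation is given as 2+; its ligand charges sum to -3, so Ta = +5.
With 2 anions per cation, each anion must be 2/2 = 1−.
Anion: ligand charges sum to -3; for the ion to be 1−, Fe = +2.

triamminetrichlorotantalum(V) (acetylacetonato)dicyanobis(pyridine)ferrate(II)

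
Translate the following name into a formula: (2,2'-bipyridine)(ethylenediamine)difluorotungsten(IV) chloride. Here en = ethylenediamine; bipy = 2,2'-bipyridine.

Ligands: 1 ethylenediamine (en, neutral), 1 2,2'-bipyridine (bipy, neutral), 2 fluoro (F, -1). Ligand charge sum = -2.
With W in oxidation state +4, the complex ion is [W...]^2+.
Charge balance with chloride (-1) requires 1 complex ion per 2 chloride.

[W(bipy)(en)F2]Cl2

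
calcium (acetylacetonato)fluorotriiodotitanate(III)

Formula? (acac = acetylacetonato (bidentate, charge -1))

Ligands: 1 fluoro (F, -1), 1 acetylacetonato (acac, -1), 3 iodo (I, -1). Ligand charge sum = -5.
With Ti in oxidation state +3, the complex ion is [Ti...]^2−.
Charge balance with calcium (+2) requires 1 complex ion per 1 calcium.

Ca[Ti(acac)FI3]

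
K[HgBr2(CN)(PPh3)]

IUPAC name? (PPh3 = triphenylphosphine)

The 1 potassium counter-ion carries a total charge of +1, so each complex ion is 1−.
Ligand charges: 1×cyano (-1 each), 2×bromo (-1 each), 1×triphenylphosphine (neutral); total -3. So Hg + (-3) = 1−, giving Hg = +2.
Ligands are named alphabetically: bromo before cyano before triphenylphosphine.
The complex ion is anionic, so mercury takes the -ate form mercurate(II).

potassium dibromocyano(triphenylphosphine)mercurate(II)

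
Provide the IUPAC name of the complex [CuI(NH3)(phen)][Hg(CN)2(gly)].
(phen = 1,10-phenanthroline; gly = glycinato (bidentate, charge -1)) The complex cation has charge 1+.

ammineiodo(1,10-phenanthroline)copper(II) dicyano(glycinato)mercurate(II)

The complex cation is given as 1+; its ligand charges sum to -1, so Cu = +2.
A 1:1 salt means the anion carries the equal and opposite charge, 1−.
Anion: ligand charges sum to -3; for the ion to be 1−, Hg = +2.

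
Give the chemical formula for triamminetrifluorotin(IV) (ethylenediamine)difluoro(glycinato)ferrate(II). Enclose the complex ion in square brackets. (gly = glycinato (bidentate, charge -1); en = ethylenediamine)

Cation [Sn…]: ligand charges -3, Sn(IV) ⇒ ion charge 1+.
Anion [Fe…]: ligand charges -3, Fe(II) ⇒ ion charge 1−.

[SnF3(NH3)3][Fe(en)F2(gly)]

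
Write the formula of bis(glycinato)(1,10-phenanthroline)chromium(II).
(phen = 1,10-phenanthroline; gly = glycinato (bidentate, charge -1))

[Cr(gly)2(phen)]

Ligands: 1 1,10-phenanthroline (phen, neutral), 2 glycinato (gly, -1). Ligand charge sum = -2.
With Cr in oxidation state +2, the complex ion is [Cr...].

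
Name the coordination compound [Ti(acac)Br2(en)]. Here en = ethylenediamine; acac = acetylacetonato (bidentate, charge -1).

There is no counter-ion, so the complex is neutral overall.
Ligand charges: 1×ethylenediamine (neutral), 1×acetylacetonato (-1 each), 2×bromo (-1 each); total -3. So Ti + (-3) = 0, giving Ti = +3.
Ligands are named alphabetically: acetylacetonato before bromo before ethylenediamine.

(acetylacetonato)dibromo(ethylenediamine)titanium(III)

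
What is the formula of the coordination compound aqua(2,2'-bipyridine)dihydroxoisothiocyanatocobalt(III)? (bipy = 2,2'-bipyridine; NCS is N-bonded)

[Co(bipy)(H2O)(NCS)(OH)2]

Ligands: 2 hydroxo (OH, -1), 1 2,2'-bipyridine (bipy, neutral), 1 aqua (H2O, neutral), 1 isothiocyanato (NCS, -1). Ligand charge sum = -3.
With Co in oxidation state +3, the complex ion is [Co...].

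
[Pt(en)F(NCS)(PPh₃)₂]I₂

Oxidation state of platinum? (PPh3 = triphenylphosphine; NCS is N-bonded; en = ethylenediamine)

2 iodide outside the brackets (-1 each) → the complex ion is 2+.
Ligand charges: 2×PPh3 neutral; 1×F = -1; 1×NCS = -1; 1×en neutral; sum -2.
Pt + (-2) = 2+ ⇒ Pt is +4.

+4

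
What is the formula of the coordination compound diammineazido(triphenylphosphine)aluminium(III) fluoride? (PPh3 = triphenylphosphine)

Ligands: 1 triphenylphosphine (PPh3, neutral), 2 ammine (NH3, neutral), 1 azido (N3, -1). Ligand charge sum = -1.
With Al in oxidation state +3, the complex ion is [Al...]^2+.
Charge balance with fluoride (-1) requires 1 complex ion per 2 fluoride.

[Al(N3)(NH3)2(PPh3)]F2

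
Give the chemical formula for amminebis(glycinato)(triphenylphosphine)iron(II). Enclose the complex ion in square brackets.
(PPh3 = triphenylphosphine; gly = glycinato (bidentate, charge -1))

Ligands: 1 triphenylphosphine (PPh3, neutral), 1 ammine (NH3, neutral), 2 glycinato (gly, -1). Ligand charge sum = -2.
With Fe in oxidation state +2, the complex ion is [Fe...].

[Fe(gly)2(NH3)(PPh3)]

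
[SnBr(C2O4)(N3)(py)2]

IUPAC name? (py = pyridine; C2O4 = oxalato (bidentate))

There is no counter-ion, so the complex is neutral overall.
Ligand charges: 1×bromo (-1 each), 2×pyridine (neutral), 1×azido (-1 each), 1×oxalato (-2 each); total -4. So Sn + (-4) = 0, giving Sn = +4.
Ligands are named alphabetically: azido before bromo before oxalato before pyridine.

azidobromooxalatobis(pyridine)tin(IV)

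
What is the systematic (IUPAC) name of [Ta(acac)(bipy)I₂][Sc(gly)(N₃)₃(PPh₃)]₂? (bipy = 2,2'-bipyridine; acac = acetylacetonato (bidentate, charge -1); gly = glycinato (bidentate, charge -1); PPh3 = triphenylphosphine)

Scandium is always +3 in its complexes; the anion's ligand charges sum to -4, so the complex anion is 1−.
With 2 anions per cation, the cation must be 2×1 = 2+.
Cation: ligand charges sum to -3; for the ion to be 2+, Ta = +5.

(acetylacetonato)(2,2'-bipyridine)diiodotantalum(V) triazido(glycinato)(triphenylphosphine)scandate(III)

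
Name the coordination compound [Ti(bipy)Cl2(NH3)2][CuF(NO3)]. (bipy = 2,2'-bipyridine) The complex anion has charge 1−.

diammine(2,2'-bipyridine)dichlorotitanium(III) fluoronitratocuprate(I)

The complex anion is given as 1−; its ligand charges sum to -2, so Cu = +1.
A 1:1 salt means the cation carries the equal and opposite charge, 1+.
Cation: ligand charges sum to -2; for the ion to be 1+, Ti = +3.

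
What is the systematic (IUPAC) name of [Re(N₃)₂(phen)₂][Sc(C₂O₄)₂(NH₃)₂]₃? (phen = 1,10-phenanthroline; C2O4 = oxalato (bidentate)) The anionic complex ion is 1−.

Both ions are complex: the cation is named first with the plain metal name, the anion second with the -ate form; each ion's ligands are alphabetised independently.
The complex anion is given as 1−; its ligand charges sum to -4, so Sc = +3.
With 3 anions per cation, the cation must be 3×1 = 3+.
Cation: ligand charges sum to -2; for the ion to be 3+, Re = +5.

diazidobis(1,10-phenanthroline)rhenium(V) diamminedioxalatoscandate(III)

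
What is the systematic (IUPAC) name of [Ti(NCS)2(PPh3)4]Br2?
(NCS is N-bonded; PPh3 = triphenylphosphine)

The 2 bromide counter-ions carry a total charge of -2, so each complex ion is 2+.
Ligand charges: 2×isothiocyanato (-1 each), 4×triphenylphosphine (neutral); total -2. So Ti + (-2) = 2+, giving Ti = +4.
Ligands are named alphabetically: isothiocyanato before triphenylphosphine.

diisothiocyanatotetrakis(triphenylphosphine)titanium(IV) bromide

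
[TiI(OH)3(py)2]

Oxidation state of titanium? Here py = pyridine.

+4

No counter-ion: the bracketed complex is neutral.
Ligand charges: 2×py neutral; 1×I = -1; 3×OH = -3; sum -4.
Ti + (-4) = 0 ⇒ Ti is +4.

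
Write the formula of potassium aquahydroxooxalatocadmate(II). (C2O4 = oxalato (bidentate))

Ligands: 1 oxalato (C2O4, -2), 1 aqua (H2O, neutral), 1 hydroxo (OH, -1). Ligand charge sum = -3.
With Cd in oxidation state +2, the complex ion is [Cd...]^1−.
Charge balance with potassium (+1) requires 1 complex ion per 1 potassium.

K[Cd(C2O4)(H2O)(OH)]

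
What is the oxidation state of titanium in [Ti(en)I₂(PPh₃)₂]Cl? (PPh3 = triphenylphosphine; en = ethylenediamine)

1 chloride outside the brackets (-1 each) → the complex ion is 1+.
Ligand charges: 2×PPh3 neutral; 2×I = -2; 1×en neutral; sum -2.
Ti + (-2) = 1+ ⇒ Ti is +3.

+3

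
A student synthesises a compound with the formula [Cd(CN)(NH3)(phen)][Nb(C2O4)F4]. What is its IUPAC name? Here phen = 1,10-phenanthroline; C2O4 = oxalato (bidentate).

Cadmium is always +2 in its complexes; the cation's ligand charges sum to -1, so the complex cation is 1+.
A 1:1 salt means the anion carries the equal and opposite charge, 1−.
Anion: ligand charges sum to -6; for the ion to be 1−, Nb = +5.

amminecyano(1,10-phenanthroline)cadmium(II) tetrafluorooxalatoniobate(V)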